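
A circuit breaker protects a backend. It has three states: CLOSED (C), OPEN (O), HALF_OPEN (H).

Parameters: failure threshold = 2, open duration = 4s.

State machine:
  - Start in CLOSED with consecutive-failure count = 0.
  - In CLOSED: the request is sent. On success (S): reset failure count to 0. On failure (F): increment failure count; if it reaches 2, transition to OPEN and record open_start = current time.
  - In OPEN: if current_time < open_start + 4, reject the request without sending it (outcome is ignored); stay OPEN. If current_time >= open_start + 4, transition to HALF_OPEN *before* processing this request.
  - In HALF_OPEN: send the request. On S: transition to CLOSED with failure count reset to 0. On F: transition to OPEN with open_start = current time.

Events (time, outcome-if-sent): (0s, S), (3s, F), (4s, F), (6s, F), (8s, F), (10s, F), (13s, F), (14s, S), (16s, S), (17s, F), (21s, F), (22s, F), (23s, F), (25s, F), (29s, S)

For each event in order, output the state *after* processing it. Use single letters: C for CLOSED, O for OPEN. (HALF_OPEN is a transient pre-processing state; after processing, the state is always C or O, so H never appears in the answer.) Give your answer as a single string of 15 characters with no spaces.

State after each event:
  event#1 t=0s outcome=S: state=CLOSED
  event#2 t=3s outcome=F: state=CLOSED
  event#3 t=4s outcome=F: state=OPEN
  event#4 t=6s outcome=F: state=OPEN
  event#5 t=8s outcome=F: state=OPEN
  event#6 t=10s outcome=F: state=OPEN
  event#7 t=13s outcome=F: state=OPEN
  event#8 t=14s outcome=S: state=OPEN
  event#9 t=16s outcome=S: state=OPEN
  event#10 t=17s outcome=F: state=OPEN
  event#11 t=21s outcome=F: state=OPEN
  event#12 t=22s outcome=F: state=OPEN
  event#13 t=23s outcome=F: state=OPEN
  event#14 t=25s outcome=F: state=OPEN
  event#15 t=29s outcome=S: state=CLOSED

Answer: CCOOOOOOOOOOOOC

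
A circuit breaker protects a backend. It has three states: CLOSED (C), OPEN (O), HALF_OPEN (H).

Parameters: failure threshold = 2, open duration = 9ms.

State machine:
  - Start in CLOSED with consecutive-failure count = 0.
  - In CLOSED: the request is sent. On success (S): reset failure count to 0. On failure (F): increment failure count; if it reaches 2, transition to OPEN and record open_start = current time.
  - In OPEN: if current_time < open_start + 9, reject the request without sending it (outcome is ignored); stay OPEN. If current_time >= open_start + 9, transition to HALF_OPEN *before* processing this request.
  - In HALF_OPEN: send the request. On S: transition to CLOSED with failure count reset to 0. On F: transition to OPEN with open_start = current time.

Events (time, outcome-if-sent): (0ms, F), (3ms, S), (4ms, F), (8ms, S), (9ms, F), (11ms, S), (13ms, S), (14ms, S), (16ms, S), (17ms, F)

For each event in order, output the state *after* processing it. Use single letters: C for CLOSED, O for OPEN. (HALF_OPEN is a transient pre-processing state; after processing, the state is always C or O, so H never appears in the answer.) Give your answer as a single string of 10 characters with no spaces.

Answer: CCCCCCCCCC

Derivation:
State after each event:
  event#1 t=0ms outcome=F: state=CLOSED
  event#2 t=3ms outcome=S: state=CLOSED
  event#3 t=4ms outcome=F: state=CLOSED
  event#4 t=8ms outcome=S: state=CLOSED
  event#5 t=9ms outcome=F: state=CLOSED
  event#6 t=11ms outcome=S: state=CLOSED
  event#7 t=13ms outcome=S: state=CLOSED
  event#8 t=14ms outcome=S: state=CLOSED
  event#9 t=16ms outcome=S: state=CLOSED
  event#10 t=17ms outcome=F: state=CLOSED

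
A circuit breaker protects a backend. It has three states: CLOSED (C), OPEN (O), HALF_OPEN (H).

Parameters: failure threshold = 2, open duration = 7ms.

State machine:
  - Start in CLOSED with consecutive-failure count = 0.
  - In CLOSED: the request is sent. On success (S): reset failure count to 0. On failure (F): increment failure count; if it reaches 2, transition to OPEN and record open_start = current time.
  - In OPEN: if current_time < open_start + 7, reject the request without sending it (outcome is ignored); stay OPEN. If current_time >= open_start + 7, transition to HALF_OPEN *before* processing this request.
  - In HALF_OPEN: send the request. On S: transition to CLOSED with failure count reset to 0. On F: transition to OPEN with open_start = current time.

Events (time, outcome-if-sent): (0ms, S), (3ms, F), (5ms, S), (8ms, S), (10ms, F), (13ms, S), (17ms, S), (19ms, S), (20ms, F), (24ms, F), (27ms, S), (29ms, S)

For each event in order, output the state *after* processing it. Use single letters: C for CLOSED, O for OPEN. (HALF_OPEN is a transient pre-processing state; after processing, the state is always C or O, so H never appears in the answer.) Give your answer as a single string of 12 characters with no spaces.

Answer: CCCCCCCCCOOO

Derivation:
State after each event:
  event#1 t=0ms outcome=S: state=CLOSED
  event#2 t=3ms outcome=F: state=CLOSED
  event#3 t=5ms outcome=S: state=CLOSED
  event#4 t=8ms outcome=S: state=CLOSED
  event#5 t=10ms outcome=F: state=CLOSED
  event#6 t=13ms outcome=S: state=CLOSED
  event#7 t=17ms outcome=S: state=CLOSED
  event#8 t=19ms outcome=S: state=CLOSED
  event#9 t=20ms outcome=F: state=CLOSED
  event#10 t=24ms outcome=F: state=OPEN
  event#11 t=27ms outcome=S: state=OPEN
  event#12 t=29ms outcome=S: state=OPEN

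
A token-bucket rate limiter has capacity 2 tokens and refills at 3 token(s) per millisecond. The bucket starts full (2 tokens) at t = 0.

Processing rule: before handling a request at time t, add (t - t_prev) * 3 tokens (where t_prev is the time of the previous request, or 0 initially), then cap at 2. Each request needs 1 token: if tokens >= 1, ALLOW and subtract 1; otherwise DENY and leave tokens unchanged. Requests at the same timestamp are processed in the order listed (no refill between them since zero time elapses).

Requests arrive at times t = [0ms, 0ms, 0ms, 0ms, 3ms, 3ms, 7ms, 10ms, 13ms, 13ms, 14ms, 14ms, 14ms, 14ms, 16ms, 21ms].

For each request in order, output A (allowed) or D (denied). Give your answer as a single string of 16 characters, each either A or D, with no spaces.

Simulating step by step:
  req#1 t=0ms: ALLOW
  req#2 t=0ms: ALLOW
  req#3 t=0ms: DENY
  req#4 t=0ms: DENY
  req#5 t=3ms: ALLOW
  req#6 t=3ms: ALLOW
  req#7 t=7ms: ALLOW
  req#8 t=10ms: ALLOW
  req#9 t=13ms: ALLOW
  req#10 t=13ms: ALLOW
  req#11 t=14ms: ALLOW
  req#12 t=14ms: ALLOW
  req#13 t=14ms: DENY
  req#14 t=14ms: DENY
  req#15 t=16ms: ALLOW
  req#16 t=21ms: ALLOW

Answer: AADDAAAAAAAADDAA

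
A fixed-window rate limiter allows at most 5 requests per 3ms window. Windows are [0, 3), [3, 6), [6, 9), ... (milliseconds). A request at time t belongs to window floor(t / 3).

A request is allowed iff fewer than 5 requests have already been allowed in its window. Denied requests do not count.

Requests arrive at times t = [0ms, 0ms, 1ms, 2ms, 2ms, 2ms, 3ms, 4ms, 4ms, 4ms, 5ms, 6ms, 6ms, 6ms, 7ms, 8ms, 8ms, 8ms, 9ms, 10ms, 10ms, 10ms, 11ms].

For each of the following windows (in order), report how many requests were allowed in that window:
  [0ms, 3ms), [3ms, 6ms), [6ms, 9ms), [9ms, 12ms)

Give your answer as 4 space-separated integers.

Processing requests:
  req#1 t=0ms (window 0): ALLOW
  req#2 t=0ms (window 0): ALLOW
  req#3 t=1ms (window 0): ALLOW
  req#4 t=2ms (window 0): ALLOW
  req#5 t=2ms (window 0): ALLOW
  req#6 t=2ms (window 0): DENY
  req#7 t=3ms (window 1): ALLOW
  req#8 t=4ms (window 1): ALLOW
  req#9 t=4ms (window 1): ALLOW
  req#10 t=4ms (window 1): ALLOW
  req#11 t=5ms (window 1): ALLOW
  req#12 t=6ms (window 2): ALLOW
  req#13 t=6ms (window 2): ALLOW
  req#14 t=6ms (window 2): ALLOW
  req#15 t=7ms (window 2): ALLOW
  req#16 t=8ms (window 2): ALLOW
  req#17 t=8ms (window 2): DENY
  req#18 t=8ms (window 2): DENY
  req#19 t=9ms (window 3): ALLOW
  req#20 t=10ms (window 3): ALLOW
  req#21 t=10ms (window 3): ALLOW
  req#22 t=10ms (window 3): ALLOW
  req#23 t=11ms (window 3): ALLOW

Allowed counts by window: 5 5 5 5

Answer: 5 5 5 5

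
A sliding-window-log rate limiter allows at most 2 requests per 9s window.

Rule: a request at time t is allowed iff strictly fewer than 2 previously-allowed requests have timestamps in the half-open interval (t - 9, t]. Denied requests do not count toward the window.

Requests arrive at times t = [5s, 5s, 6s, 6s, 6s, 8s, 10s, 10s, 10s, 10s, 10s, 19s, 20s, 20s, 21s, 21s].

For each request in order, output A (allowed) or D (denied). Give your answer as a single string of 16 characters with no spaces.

Tracking allowed requests in the window:
  req#1 t=5s: ALLOW
  req#2 t=5s: ALLOW
  req#3 t=6s: DENY
  req#4 t=6s: DENY
  req#5 t=6s: DENY
  req#6 t=8s: DENY
  req#7 t=10s: DENY
  req#8 t=10s: DENY
  req#9 t=10s: DENY
  req#10 t=10s: DENY
  req#11 t=10s: DENY
  req#12 t=19s: ALLOW
  req#13 t=20s: ALLOW
  req#14 t=20s: DENY
  req#15 t=21s: DENY
  req#16 t=21s: DENY

Answer: AADDDDDDDDDAADDD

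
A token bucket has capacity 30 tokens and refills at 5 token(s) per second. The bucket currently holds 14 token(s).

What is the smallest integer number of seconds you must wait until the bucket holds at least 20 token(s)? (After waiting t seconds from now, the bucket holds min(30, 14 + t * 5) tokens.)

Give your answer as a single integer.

Answer: 2

Derivation:
Need 14 + t * 5 >= 20, so t >= 6/5.
Smallest integer t = ceil(6/5) = 2.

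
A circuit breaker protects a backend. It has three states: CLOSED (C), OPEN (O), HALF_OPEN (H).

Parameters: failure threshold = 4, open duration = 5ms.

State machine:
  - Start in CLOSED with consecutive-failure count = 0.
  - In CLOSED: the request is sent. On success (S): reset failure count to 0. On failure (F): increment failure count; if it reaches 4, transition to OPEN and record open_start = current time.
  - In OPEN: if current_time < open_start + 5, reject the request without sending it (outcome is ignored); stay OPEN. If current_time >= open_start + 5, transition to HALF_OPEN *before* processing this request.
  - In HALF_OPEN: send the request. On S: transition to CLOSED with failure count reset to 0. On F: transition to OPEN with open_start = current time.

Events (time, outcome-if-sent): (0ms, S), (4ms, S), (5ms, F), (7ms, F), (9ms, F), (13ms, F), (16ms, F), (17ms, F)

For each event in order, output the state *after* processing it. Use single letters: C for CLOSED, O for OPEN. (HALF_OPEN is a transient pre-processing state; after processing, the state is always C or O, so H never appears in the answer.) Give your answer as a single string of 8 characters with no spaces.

State after each event:
  event#1 t=0ms outcome=S: state=CLOSED
  event#2 t=4ms outcome=S: state=CLOSED
  event#3 t=5ms outcome=F: state=CLOSED
  event#4 t=7ms outcome=F: state=CLOSED
  event#5 t=9ms outcome=F: state=CLOSED
  event#6 t=13ms outcome=F: state=OPEN
  event#7 t=16ms outcome=F: state=OPEN
  event#8 t=17ms outcome=F: state=OPEN

Answer: CCCCCOOO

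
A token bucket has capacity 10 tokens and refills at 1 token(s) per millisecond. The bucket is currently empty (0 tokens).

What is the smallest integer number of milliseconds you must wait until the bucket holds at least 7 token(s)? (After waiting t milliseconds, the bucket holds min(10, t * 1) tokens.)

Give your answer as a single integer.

Need t * 1 >= 7, so t >= 7/1.
Smallest integer t = ceil(7/1) = 7.

Answer: 7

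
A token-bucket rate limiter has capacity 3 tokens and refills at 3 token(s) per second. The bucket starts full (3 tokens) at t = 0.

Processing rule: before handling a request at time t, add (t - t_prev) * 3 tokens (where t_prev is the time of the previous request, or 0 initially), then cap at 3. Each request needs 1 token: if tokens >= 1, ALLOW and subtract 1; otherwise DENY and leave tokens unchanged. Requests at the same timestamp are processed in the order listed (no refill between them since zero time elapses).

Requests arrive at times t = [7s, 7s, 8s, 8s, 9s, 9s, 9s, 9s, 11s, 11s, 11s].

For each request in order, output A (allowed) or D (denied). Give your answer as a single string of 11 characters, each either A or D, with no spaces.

Answer: AAAAAAADAAA

Derivation:
Simulating step by step:
  req#1 t=7s: ALLOW
  req#2 t=7s: ALLOW
  req#3 t=8s: ALLOW
  req#4 t=8s: ALLOW
  req#5 t=9s: ALLOW
  req#6 t=9s: ALLOW
  req#7 t=9s: ALLOW
  req#8 t=9s: DENY
  req#9 t=11s: ALLOW
  req#10 t=11s: ALLOW
  req#11 t=11s: ALLOW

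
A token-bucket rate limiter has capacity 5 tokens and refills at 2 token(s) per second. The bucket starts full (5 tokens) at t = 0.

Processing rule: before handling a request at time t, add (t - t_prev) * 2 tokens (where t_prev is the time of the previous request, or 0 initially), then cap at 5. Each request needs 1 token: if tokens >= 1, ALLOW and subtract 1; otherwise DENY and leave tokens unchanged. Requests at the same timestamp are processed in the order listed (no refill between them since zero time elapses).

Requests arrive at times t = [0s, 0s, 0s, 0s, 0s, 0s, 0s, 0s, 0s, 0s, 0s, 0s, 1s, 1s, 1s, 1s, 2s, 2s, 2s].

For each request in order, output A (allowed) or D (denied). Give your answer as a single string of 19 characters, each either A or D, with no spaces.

Answer: AAAAADDDDDDDAADDAAD

Derivation:
Simulating step by step:
  req#1 t=0s: ALLOW
  req#2 t=0s: ALLOW
  req#3 t=0s: ALLOW
  req#4 t=0s: ALLOW
  req#5 t=0s: ALLOW
  req#6 t=0s: DENY
  req#7 t=0s: DENY
  req#8 t=0s: DENY
  req#9 t=0s: DENY
  req#10 t=0s: DENY
  req#11 t=0s: DENY
  req#12 t=0s: DENY
  req#13 t=1s: ALLOW
  req#14 t=1s: ALLOW
  req#15 t=1s: DENY
  req#16 t=1s: DENY
  req#17 t=2s: ALLOW
  req#18 t=2s: ALLOW
  req#19 t=2s: DENY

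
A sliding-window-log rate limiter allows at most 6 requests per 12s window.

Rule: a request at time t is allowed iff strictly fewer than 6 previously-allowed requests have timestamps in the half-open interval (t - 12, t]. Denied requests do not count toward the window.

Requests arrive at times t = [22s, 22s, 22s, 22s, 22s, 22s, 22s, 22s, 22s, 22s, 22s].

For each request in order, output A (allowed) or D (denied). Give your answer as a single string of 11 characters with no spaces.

Answer: AAAAAADDDDD

Derivation:
Tracking allowed requests in the window:
  req#1 t=22s: ALLOW
  req#2 t=22s: ALLOW
  req#3 t=22s: ALLOW
  req#4 t=22s: ALLOW
  req#5 t=22s: ALLOW
  req#6 t=22s: ALLOW
  req#7 t=22s: DENY
  req#8 t=22s: DENY
  req#9 t=22s: DENY
  req#10 t=22s: DENY
  req#11 t=22s: DENY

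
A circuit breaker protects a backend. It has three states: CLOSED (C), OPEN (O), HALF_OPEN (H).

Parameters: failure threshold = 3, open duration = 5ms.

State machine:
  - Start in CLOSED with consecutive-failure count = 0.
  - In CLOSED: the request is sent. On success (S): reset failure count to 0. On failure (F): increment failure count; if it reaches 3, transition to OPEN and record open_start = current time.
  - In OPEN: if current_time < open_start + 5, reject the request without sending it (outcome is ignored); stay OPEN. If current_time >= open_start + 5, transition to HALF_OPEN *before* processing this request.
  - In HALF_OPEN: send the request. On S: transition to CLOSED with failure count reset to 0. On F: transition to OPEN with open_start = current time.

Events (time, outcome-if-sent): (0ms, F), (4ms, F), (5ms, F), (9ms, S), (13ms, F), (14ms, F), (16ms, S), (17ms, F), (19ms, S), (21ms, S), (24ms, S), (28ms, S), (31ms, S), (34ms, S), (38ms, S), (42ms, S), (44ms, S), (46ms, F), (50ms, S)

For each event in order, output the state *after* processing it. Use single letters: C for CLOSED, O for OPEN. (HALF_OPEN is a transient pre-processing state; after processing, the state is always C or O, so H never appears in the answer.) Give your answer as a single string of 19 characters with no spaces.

State after each event:
  event#1 t=0ms outcome=F: state=CLOSED
  event#2 t=4ms outcome=F: state=CLOSED
  event#3 t=5ms outcome=F: state=OPEN
  event#4 t=9ms outcome=S: state=OPEN
  event#5 t=13ms outcome=F: state=OPEN
  event#6 t=14ms outcome=F: state=OPEN
  event#7 t=16ms outcome=S: state=OPEN
  event#8 t=17ms outcome=F: state=OPEN
  event#9 t=19ms outcome=S: state=CLOSED
  event#10 t=21ms outcome=S: state=CLOSED
  event#11 t=24ms outcome=S: state=CLOSED
  event#12 t=28ms outcome=S: state=CLOSED
  event#13 t=31ms outcome=S: state=CLOSED
  event#14 t=34ms outcome=S: state=CLOSED
  event#15 t=38ms outcome=S: state=CLOSED
  event#16 t=42ms outcome=S: state=CLOSED
  event#17 t=44ms outcome=S: state=CLOSED
  event#18 t=46ms outcome=F: state=CLOSED
  event#19 t=50ms outcome=S: state=CLOSED

Answer: CCOOOOOOCCCCCCCCCCC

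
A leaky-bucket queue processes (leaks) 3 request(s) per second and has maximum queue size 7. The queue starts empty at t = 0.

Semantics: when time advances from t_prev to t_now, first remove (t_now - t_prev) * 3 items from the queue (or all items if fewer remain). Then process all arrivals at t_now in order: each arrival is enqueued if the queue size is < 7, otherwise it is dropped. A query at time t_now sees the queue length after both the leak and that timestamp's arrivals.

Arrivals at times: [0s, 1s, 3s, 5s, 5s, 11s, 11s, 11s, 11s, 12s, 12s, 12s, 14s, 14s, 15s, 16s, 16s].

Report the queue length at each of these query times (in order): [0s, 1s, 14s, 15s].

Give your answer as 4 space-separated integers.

Queue lengths at query times:
  query t=0s: backlog = 1
  query t=1s: backlog = 1
  query t=14s: backlog = 2
  query t=15s: backlog = 1

Answer: 1 1 2 1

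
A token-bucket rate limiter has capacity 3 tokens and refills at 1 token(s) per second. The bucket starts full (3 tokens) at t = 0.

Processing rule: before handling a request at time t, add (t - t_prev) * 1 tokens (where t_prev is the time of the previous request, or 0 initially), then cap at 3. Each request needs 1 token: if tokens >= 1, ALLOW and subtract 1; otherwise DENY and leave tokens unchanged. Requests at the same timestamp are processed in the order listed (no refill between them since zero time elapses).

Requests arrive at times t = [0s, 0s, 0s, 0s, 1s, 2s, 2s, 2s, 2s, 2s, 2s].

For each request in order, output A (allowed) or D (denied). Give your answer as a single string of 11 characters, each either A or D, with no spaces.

Answer: AAADAADDDDD

Derivation:
Simulating step by step:
  req#1 t=0s: ALLOW
  req#2 t=0s: ALLOW
  req#3 t=0s: ALLOW
  req#4 t=0s: DENY
  req#5 t=1s: ALLOW
  req#6 t=2s: ALLOW
  req#7 t=2s: DENY
  req#8 t=2s: DENY
  req#9 t=2s: DENY
  req#10 t=2s: DENY
  req#11 t=2s: DENY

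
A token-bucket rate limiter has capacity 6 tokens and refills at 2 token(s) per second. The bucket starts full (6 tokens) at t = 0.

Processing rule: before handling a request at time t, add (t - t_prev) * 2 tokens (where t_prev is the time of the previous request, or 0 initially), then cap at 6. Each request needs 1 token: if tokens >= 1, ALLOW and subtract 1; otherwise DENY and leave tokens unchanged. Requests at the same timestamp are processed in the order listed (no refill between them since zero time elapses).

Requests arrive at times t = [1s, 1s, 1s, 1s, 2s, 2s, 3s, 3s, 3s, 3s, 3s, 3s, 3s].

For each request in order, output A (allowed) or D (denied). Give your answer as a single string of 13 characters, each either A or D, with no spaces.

Answer: AAAAAAAAAADDD

Derivation:
Simulating step by step:
  req#1 t=1s: ALLOW
  req#2 t=1s: ALLOW
  req#3 t=1s: ALLOW
  req#4 t=1s: ALLOW
  req#5 t=2s: ALLOW
  req#6 t=2s: ALLOW
  req#7 t=3s: ALLOW
  req#8 t=3s: ALLOW
  req#9 t=3s: ALLOW
  req#10 t=3s: ALLOW
  req#11 t=3s: DENY
  req#12 t=3s: DENY
  req#13 t=3s: DENY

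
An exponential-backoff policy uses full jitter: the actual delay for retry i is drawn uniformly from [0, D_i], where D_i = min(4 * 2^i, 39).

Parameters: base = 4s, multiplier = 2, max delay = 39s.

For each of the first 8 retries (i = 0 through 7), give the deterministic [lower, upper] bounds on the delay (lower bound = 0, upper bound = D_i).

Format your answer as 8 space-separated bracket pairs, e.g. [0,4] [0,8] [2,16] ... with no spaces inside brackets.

Computing bounds per retry:
  i=0: D_i=min(4*2^0,39)=4, bounds=[0,4]
  i=1: D_i=min(4*2^1,39)=8, bounds=[0,8]
  i=2: D_i=min(4*2^2,39)=16, bounds=[0,16]
  i=3: D_i=min(4*2^3,39)=32, bounds=[0,32]
  i=4: D_i=min(4*2^4,39)=39, bounds=[0,39]
  i=5: D_i=min(4*2^5,39)=39, bounds=[0,39]
  i=6: D_i=min(4*2^6,39)=39, bounds=[0,39]
  i=7: D_i=min(4*2^7,39)=39, bounds=[0,39]

Answer: [0,4] [0,8] [0,16] [0,32] [0,39] [0,39] [0,39] [0,39]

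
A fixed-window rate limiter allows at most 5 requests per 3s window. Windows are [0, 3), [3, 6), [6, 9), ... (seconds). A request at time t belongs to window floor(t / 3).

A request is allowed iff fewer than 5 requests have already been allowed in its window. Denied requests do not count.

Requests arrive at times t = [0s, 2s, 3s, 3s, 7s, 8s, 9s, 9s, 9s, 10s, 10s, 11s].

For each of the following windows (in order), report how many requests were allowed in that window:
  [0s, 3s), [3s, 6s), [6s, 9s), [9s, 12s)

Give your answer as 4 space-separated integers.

Processing requests:
  req#1 t=0s (window 0): ALLOW
  req#2 t=2s (window 0): ALLOW
  req#3 t=3s (window 1): ALLOW
  req#4 t=3s (window 1): ALLOW
  req#5 t=7s (window 2): ALLOW
  req#6 t=8s (window 2): ALLOW
  req#7 t=9s (window 3): ALLOW
  req#8 t=9s (window 3): ALLOW
  req#9 t=9s (window 3): ALLOW
  req#10 t=10s (window 3): ALLOW
  req#11 t=10s (window 3): ALLOW
  req#12 t=11s (window 3): DENY

Allowed counts by window: 2 2 2 5

Answer: 2 2 2 5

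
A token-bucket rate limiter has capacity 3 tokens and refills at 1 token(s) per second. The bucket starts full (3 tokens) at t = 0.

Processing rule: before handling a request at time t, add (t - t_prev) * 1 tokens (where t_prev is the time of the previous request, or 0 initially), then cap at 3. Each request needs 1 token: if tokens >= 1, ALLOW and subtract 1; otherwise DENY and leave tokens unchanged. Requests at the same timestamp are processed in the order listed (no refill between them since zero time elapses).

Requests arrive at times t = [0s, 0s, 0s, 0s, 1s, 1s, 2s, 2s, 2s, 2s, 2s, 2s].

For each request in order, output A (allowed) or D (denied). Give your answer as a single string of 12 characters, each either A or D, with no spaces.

Simulating step by step:
  req#1 t=0s: ALLOW
  req#2 t=0s: ALLOW
  req#3 t=0s: ALLOW
  req#4 t=0s: DENY
  req#5 t=1s: ALLOW
  req#6 t=1s: DENY
  req#7 t=2s: ALLOW
  req#8 t=2s: DENY
  req#9 t=2s: DENY
  req#10 t=2s: DENY
  req#11 t=2s: DENY
  req#12 t=2s: DENY

Answer: AAADADADDDDD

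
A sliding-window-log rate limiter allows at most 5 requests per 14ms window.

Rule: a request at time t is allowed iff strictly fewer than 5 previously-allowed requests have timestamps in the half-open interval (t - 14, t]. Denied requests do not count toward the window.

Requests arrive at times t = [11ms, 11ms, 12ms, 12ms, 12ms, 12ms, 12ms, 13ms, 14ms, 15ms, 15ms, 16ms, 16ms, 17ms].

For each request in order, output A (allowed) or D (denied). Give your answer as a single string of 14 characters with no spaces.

Answer: AAAAADDDDDDDDD

Derivation:
Tracking allowed requests in the window:
  req#1 t=11ms: ALLOW
  req#2 t=11ms: ALLOW
  req#3 t=12ms: ALLOW
  req#4 t=12ms: ALLOW
  req#5 t=12ms: ALLOW
  req#6 t=12ms: DENY
  req#7 t=12ms: DENY
  req#8 t=13ms: DENY
  req#9 t=14ms: DENY
  req#10 t=15ms: DENY
  req#11 t=15ms: DENY
  req#12 t=16ms: DENY
  req#13 t=16ms: DENY
  req#14 t=17ms: DENY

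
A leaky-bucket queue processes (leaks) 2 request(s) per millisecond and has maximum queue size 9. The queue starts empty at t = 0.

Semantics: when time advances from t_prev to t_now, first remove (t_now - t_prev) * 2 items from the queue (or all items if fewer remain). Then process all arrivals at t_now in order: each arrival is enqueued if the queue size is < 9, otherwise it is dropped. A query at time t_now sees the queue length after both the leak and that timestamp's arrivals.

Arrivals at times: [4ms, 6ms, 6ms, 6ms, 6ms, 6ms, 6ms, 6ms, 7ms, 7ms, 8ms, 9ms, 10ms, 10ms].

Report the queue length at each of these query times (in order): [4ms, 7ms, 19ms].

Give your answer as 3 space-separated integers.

Answer: 1 7 0

Derivation:
Queue lengths at query times:
  query t=4ms: backlog = 1
  query t=7ms: backlog = 7
  query t=19ms: backlog = 0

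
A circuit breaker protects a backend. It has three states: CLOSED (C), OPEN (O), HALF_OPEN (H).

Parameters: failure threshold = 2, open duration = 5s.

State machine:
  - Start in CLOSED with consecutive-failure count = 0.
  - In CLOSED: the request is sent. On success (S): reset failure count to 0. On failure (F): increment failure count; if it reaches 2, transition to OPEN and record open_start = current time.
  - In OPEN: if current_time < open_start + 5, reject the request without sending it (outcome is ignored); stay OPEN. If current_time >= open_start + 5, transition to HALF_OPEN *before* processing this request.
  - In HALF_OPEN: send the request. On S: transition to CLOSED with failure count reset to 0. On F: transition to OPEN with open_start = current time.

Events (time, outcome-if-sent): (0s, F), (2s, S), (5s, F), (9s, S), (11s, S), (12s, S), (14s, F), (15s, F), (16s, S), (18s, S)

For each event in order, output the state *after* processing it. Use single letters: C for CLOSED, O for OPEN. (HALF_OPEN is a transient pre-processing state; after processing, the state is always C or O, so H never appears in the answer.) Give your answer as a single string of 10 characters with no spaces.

State after each event:
  event#1 t=0s outcome=F: state=CLOSED
  event#2 t=2s outcome=S: state=CLOSED
  event#3 t=5s outcome=F: state=CLOSED
  event#4 t=9s outcome=S: state=CLOSED
  event#5 t=11s outcome=S: state=CLOSED
  event#6 t=12s outcome=S: state=CLOSED
  event#7 t=14s outcome=F: state=CLOSED
  event#8 t=15s outcome=F: state=OPEN
  event#9 t=16s outcome=S: state=OPEN
  event#10 t=18s outcome=S: state=OPEN

Answer: CCCCCCCOOO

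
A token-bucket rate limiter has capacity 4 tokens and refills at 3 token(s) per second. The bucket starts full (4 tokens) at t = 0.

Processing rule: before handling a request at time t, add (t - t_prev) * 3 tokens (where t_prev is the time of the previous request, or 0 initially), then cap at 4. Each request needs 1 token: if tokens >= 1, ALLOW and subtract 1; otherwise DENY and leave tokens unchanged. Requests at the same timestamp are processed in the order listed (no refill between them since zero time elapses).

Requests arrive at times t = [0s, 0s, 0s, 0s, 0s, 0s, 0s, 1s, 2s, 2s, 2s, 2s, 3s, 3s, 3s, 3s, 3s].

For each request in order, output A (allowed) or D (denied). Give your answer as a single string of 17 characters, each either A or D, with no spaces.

Answer: AAAADDDAAAAAAAADD

Derivation:
Simulating step by step:
  req#1 t=0s: ALLOW
  req#2 t=0s: ALLOW
  req#3 t=0s: ALLOW
  req#4 t=0s: ALLOW
  req#5 t=0s: DENY
  req#6 t=0s: DENY
  req#7 t=0s: DENY
  req#8 t=1s: ALLOW
  req#9 t=2s: ALLOW
  req#10 t=2s: ALLOW
  req#11 t=2s: ALLOW
  req#12 t=2s: ALLOW
  req#13 t=3s: ALLOW
  req#14 t=3s: ALLOW
  req#15 t=3s: ALLOW
  req#16 t=3s: DENY
  req#17 t=3s: DENY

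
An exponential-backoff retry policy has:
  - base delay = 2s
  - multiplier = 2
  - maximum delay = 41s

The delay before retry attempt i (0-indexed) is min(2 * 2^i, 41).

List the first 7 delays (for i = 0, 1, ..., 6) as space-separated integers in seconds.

Computing each delay:
  i=0: min(2*2^0, 41) = 2
  i=1: min(2*2^1, 41) = 4
  i=2: min(2*2^2, 41) = 8
  i=3: min(2*2^3, 41) = 16
  i=4: min(2*2^4, 41) = 32
  i=5: min(2*2^5, 41) = 41
  i=6: min(2*2^6, 41) = 41

Answer: 2 4 8 16 32 41 41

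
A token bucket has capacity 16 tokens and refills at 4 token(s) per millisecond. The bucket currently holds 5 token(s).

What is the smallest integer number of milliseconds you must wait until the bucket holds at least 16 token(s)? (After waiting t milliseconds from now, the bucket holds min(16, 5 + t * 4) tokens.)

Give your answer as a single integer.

Need 5 + t * 4 >= 16, so t >= 11/4.
Smallest integer t = ceil(11/4) = 3.

Answer: 3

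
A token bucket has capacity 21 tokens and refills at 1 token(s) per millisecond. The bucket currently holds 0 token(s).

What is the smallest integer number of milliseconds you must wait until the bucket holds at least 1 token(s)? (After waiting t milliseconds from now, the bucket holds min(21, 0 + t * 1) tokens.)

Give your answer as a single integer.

Need 0 + t * 1 >= 1, so t >= 1/1.
Smallest integer t = ceil(1/1) = 1.

Answer: 1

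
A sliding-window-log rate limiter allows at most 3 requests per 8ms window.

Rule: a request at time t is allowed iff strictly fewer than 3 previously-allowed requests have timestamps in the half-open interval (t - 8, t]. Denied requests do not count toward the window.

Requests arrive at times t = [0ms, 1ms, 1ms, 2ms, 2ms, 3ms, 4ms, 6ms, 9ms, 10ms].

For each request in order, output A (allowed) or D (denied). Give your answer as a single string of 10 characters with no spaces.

Answer: AAADDDDDAA

Derivation:
Tracking allowed requests in the window:
  req#1 t=0ms: ALLOW
  req#2 t=1ms: ALLOW
  req#3 t=1ms: ALLOW
  req#4 t=2ms: DENY
  req#5 t=2ms: DENY
  req#6 t=3ms: DENY
  req#7 t=4ms: DENY
  req#8 t=6ms: DENY
  req#9 t=9ms: ALLOW
  req#10 t=10ms: ALLOW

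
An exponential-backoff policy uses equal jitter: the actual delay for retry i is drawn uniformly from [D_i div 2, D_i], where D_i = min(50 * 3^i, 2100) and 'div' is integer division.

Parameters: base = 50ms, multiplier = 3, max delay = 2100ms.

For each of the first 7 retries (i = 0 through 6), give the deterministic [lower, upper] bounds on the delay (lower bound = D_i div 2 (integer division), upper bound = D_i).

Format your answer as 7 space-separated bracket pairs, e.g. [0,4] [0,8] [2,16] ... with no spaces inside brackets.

Computing bounds per retry:
  i=0: D_i=min(50*3^0,2100)=50, bounds=[25,50]
  i=1: D_i=min(50*3^1,2100)=150, bounds=[75,150]
  i=2: D_i=min(50*3^2,2100)=450, bounds=[225,450]
  i=3: D_i=min(50*3^3,2100)=1350, bounds=[675,1350]
  i=4: D_i=min(50*3^4,2100)=2100, bounds=[1050,2100]
  i=5: D_i=min(50*3^5,2100)=2100, bounds=[1050,2100]
  i=6: D_i=min(50*3^6,2100)=2100, bounds=[1050,2100]

Answer: [25,50] [75,150] [225,450] [675,1350] [1050,2100] [1050,2100] [1050,2100]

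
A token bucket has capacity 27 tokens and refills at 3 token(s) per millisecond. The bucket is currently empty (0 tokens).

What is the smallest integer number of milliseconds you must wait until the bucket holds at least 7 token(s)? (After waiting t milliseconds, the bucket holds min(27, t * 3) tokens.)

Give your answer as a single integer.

Need t * 3 >= 7, so t >= 7/3.
Smallest integer t = ceil(7/3) = 3.

Answer: 3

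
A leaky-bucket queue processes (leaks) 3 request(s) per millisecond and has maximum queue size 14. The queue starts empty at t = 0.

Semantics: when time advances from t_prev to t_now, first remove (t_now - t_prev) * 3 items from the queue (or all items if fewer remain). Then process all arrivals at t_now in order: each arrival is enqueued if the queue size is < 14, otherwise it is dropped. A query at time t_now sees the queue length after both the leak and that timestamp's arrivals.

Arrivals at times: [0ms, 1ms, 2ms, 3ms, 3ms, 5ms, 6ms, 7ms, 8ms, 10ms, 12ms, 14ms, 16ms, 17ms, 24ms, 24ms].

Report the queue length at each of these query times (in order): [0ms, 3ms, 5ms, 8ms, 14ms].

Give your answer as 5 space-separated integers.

Answer: 1 2 1 1 1

Derivation:
Queue lengths at query times:
  query t=0ms: backlog = 1
  query t=3ms: backlog = 2
  query t=5ms: backlog = 1
  query t=8ms: backlog = 1
  query t=14ms: backlog = 1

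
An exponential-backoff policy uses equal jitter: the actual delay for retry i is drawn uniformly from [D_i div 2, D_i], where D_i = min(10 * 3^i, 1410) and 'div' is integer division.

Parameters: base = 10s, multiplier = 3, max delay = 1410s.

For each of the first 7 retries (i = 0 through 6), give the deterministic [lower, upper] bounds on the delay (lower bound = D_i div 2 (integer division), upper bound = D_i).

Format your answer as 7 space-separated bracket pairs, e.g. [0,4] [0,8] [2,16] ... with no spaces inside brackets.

Computing bounds per retry:
  i=0: D_i=min(10*3^0,1410)=10, bounds=[5,10]
  i=1: D_i=min(10*3^1,1410)=30, bounds=[15,30]
  i=2: D_i=min(10*3^2,1410)=90, bounds=[45,90]
  i=3: D_i=min(10*3^3,1410)=270, bounds=[135,270]
  i=4: D_i=min(10*3^4,1410)=810, bounds=[405,810]
  i=5: D_i=min(10*3^5,1410)=1410, bounds=[705,1410]
  i=6: D_i=min(10*3^6,1410)=1410, bounds=[705,1410]

Answer: [5,10] [15,30] [45,90] [135,270] [405,810] [705,1410] [705,1410]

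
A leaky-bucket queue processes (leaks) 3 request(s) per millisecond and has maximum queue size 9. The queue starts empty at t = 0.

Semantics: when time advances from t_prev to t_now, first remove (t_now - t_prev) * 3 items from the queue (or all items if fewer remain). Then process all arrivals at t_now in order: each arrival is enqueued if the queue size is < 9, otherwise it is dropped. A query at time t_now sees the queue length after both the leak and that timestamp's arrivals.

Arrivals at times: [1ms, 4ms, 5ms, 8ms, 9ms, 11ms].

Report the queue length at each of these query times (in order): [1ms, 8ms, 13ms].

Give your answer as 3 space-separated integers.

Answer: 1 1 0

Derivation:
Queue lengths at query times:
  query t=1ms: backlog = 1
  query t=8ms: backlog = 1
  query t=13ms: backlog = 0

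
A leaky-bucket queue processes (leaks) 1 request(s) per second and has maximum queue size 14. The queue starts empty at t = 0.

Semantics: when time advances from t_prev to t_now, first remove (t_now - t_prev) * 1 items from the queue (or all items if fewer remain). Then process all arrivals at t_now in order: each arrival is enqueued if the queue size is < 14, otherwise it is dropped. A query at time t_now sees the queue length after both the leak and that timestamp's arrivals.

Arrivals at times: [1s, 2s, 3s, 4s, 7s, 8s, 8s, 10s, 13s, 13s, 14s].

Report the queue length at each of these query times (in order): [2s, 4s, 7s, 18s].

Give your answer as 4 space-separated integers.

Queue lengths at query times:
  query t=2s: backlog = 1
  query t=4s: backlog = 1
  query t=7s: backlog = 1
  query t=18s: backlog = 0

Answer: 1 1 1 0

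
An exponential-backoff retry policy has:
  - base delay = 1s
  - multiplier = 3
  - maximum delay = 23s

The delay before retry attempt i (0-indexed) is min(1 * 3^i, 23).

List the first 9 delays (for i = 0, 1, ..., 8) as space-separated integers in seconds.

Answer: 1 3 9 23 23 23 23 23 23

Derivation:
Computing each delay:
  i=0: min(1*3^0, 23) = 1
  i=1: min(1*3^1, 23) = 3
  i=2: min(1*3^2, 23) = 9
  i=3: min(1*3^3, 23) = 23
  i=4: min(1*3^4, 23) = 23
  i=5: min(1*3^5, 23) = 23
  i=6: min(1*3^6, 23) = 23
  i=7: min(1*3^7, 23) = 23
  i=8: min(1*3^8, 23) = 23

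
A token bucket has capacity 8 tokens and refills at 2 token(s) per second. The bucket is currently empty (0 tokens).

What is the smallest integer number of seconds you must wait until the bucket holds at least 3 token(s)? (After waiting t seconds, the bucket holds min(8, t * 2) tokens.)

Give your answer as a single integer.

Need t * 2 >= 3, so t >= 3/2.
Smallest integer t = ceil(3/2) = 2.

Answer: 2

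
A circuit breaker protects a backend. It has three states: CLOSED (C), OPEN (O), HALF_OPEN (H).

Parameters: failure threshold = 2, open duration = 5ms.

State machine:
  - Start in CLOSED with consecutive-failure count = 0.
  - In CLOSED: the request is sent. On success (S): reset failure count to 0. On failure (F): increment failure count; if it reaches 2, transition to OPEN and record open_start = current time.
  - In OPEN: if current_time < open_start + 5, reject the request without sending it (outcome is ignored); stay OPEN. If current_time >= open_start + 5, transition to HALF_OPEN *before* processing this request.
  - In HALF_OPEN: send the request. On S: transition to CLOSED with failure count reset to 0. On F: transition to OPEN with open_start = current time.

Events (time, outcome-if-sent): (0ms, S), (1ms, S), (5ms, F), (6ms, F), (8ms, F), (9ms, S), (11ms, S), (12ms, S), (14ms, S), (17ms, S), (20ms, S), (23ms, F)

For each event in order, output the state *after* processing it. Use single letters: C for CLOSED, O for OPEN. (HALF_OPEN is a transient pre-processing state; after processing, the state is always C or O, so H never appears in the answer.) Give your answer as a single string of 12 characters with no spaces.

Answer: CCCOOOCCCCCC

Derivation:
State after each event:
  event#1 t=0ms outcome=S: state=CLOSED
  event#2 t=1ms outcome=S: state=CLOSED
  event#3 t=5ms outcome=F: state=CLOSED
  event#4 t=6ms outcome=F: state=OPEN
  event#5 t=8ms outcome=F: state=OPEN
  event#6 t=9ms outcome=S: state=OPEN
  event#7 t=11ms outcome=S: state=CLOSED
  event#8 t=12ms outcome=S: state=CLOSED
  event#9 t=14ms outcome=S: state=CLOSED
  event#10 t=17ms outcome=S: state=CLOSED
  event#11 t=20ms outcome=S: state=CLOSED
  event#12 t=23ms outcome=F: state=CLOSED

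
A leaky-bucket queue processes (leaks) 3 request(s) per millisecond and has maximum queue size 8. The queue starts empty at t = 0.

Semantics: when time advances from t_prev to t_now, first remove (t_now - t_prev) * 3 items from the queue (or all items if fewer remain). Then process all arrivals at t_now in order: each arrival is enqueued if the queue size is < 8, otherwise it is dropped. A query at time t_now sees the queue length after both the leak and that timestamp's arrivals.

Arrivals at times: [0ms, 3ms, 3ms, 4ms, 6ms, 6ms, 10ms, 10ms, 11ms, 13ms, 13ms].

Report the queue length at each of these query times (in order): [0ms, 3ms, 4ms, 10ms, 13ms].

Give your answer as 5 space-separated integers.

Queue lengths at query times:
  query t=0ms: backlog = 1
  query t=3ms: backlog = 2
  query t=4ms: backlog = 1
  query t=10ms: backlog = 2
  query t=13ms: backlog = 2

Answer: 1 2 1 2 2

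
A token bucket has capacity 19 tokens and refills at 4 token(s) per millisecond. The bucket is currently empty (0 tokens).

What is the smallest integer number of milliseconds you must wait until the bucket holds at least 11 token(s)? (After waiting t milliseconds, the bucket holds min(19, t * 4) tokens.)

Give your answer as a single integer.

Answer: 3

Derivation:
Need t * 4 >= 11, so t >= 11/4.
Smallest integer t = ceil(11/4) = 3.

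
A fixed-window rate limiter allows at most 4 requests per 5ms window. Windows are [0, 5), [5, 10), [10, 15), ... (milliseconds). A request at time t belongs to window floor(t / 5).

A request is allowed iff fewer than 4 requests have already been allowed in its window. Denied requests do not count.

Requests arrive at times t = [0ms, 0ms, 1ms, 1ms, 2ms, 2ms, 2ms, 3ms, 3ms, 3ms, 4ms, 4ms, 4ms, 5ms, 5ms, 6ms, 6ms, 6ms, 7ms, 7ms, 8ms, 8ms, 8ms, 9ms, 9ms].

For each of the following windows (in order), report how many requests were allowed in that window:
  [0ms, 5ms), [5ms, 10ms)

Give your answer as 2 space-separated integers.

Processing requests:
  req#1 t=0ms (window 0): ALLOW
  req#2 t=0ms (window 0): ALLOW
  req#3 t=1ms (window 0): ALLOW
  req#4 t=1ms (window 0): ALLOW
  req#5 t=2ms (window 0): DENY
  req#6 t=2ms (window 0): DENY
  req#7 t=2ms (window 0): DENY
  req#8 t=3ms (window 0): DENY
  req#9 t=3ms (window 0): DENY
  req#10 t=3ms (window 0): DENY
  req#11 t=4ms (window 0): DENY
  req#12 t=4ms (window 0): DENY
  req#13 t=4ms (window 0): DENY
  req#14 t=5ms (window 1): ALLOW
  req#15 t=5ms (window 1): ALLOW
  req#16 t=6ms (window 1): ALLOW
  req#17 t=6ms (window 1): ALLOW
  req#18 t=6ms (window 1): DENY
  req#19 t=7ms (window 1): DENY
  req#20 t=7ms (window 1): DENY
  req#21 t=8ms (window 1): DENY
  req#22 t=8ms (window 1): DENY
  req#23 t=8ms (window 1): DENY
  req#24 t=9ms (window 1): DENY
  req#25 t=9ms (window 1): DENY

Allowed counts by window: 4 4

Answer: 4 4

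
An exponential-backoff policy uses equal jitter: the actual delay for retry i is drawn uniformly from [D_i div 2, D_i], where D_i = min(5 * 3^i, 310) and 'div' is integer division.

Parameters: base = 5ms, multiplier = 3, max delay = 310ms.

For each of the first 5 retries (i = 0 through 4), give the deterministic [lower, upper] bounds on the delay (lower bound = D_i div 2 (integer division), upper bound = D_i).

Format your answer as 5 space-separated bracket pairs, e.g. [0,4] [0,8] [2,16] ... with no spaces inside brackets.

Answer: [2,5] [7,15] [22,45] [67,135] [155,310]

Derivation:
Computing bounds per retry:
  i=0: D_i=min(5*3^0,310)=5, bounds=[2,5]
  i=1: D_i=min(5*3^1,310)=15, bounds=[7,15]
  i=2: D_i=min(5*3^2,310)=45, bounds=[22,45]
  i=3: D_i=min(5*3^3,310)=135, bounds=[67,135]
  i=4: D_i=min(5*3^4,310)=310, bounds=[155,310]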